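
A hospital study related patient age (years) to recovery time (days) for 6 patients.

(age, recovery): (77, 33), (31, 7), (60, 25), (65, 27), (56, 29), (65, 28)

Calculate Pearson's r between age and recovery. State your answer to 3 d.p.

n = 6, Σx = 354, Σy = 149, Σx² = 22076, Σy² = 4117, Σxy = 9457
nΣxy − ΣxΣy = 56742 − 52746 = 3996
nΣx² − (Σx)² = 132456 − 125316 = 7140; nΣy² − (Σy)² = 24702 − 22201 = 2501
r = 3996 / √(7140 × 2501) = 3996 / 4225.7709 ≈ 0.946

0.946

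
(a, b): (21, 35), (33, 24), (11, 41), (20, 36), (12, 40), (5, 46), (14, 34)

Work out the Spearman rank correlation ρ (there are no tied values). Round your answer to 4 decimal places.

-0.8929

Rank a: 6, 7, 2, 5, 3, 1, 4
Rank b: 3, 1, 6, 4, 5, 7, 2
d = rank(a) − rank(b): 3, 6, -4, 1, -2, -6, 2; Σd² = 106
ρ = 1 − 6Σd² / [n(n²−1)] = 1 − 6×106 / (7×48) = 1 − 636/336 ≈ -0.8929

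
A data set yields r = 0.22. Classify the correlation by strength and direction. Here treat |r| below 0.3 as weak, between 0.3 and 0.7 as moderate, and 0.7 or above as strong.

r = 0.22 > 0 so the relationship is positive.
|r| = 0.22, which falls in the weak range.

weak positive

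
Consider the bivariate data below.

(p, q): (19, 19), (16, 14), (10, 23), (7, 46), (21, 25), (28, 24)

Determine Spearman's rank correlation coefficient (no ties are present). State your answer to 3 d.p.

-0.086

Rank p: 4, 3, 2, 1, 5, 6
Rank q: 2, 1, 3, 6, 5, 4
d = rank(p) − rank(q): 2, 2, -1, -5, 0, 2; Σd² = 38
ρ = 1 − 6Σd² / [n(n²−1)] = 1 − 6×38 / (6×35) = 1 − 228/210 ≈ -0.086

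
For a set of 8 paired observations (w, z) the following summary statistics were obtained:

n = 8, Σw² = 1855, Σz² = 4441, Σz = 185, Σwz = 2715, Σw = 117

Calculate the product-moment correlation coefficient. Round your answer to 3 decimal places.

r = (nΣwz − ΣwΣz) / √[(nΣw² − (Σw)²)(nΣz² − (Σz)²)]
Numerator: 8×2715 − 117×185 = 75
Denominator: √[(14840 − 13689)(35528 − 34225)] = √[1151 × 1303] = 1224.6440
r = 75 / 1224.6440 ≈ 0.061

0.061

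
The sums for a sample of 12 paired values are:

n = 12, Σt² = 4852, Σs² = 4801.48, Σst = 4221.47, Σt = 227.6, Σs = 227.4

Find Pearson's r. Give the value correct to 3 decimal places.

r = (nΣst − ΣsΣt) / √[(nΣs² − (Σs)²)(nΣt² − (Σt)²)]
Numerator: 12×4221.47 − 227.4×227.6 = -1098.6
Denominator: √[(57617.76 − 51710.76)(58224 − 51801.76)] = √[5907 × 6422.24] = 6159.2347
r = -1098.6 / 6159.2347 ≈ -0.178

-0.178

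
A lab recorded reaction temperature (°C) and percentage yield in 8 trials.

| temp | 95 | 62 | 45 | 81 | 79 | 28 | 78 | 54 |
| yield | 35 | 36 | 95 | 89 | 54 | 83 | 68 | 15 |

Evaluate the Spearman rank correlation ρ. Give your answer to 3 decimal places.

-0.262

Rank temp: 8, 4, 2, 7, 6, 1, 5, 3
Rank yield: 2, 3, 8, 7, 4, 6, 5, 1
d = rank(temp) − rank(yield): 6, 1, -6, 0, 2, -5, 0, 2; Σd² = 106
ρ = 1 − 6Σd² / [n(n²−1)] = 1 − 6×106 / (8×63) = 1 − 636/504 ≈ -0.262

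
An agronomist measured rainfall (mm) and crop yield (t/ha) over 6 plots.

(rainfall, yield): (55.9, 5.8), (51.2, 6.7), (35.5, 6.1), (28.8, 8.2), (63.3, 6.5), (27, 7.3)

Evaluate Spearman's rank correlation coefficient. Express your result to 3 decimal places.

-0.657

Rank rainfall: 5, 4, 3, 2, 6, 1
Rank yield: 1, 4, 2, 6, 3, 5
d = rank(rainfall) − rank(yield): 4, 0, 1, -4, 3, -4; Σd² = 58
ρ = 1 − 6Σd² / [n(n²−1)] = 1 − 6×58 / (6×35) = 1 − 348/210 ≈ -0.657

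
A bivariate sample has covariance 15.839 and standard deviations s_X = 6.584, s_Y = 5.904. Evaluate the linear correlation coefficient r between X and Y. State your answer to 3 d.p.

0.407

r = Cov(X,Y) / (s_X · s_Y) = 15.839 / (6.584 × 5.904)
  = 15.839 / 38.8719 ≈ 0.407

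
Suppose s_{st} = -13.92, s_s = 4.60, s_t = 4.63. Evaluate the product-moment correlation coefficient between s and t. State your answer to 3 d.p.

r = Cov(s,t) / (s_s · s_t) = -13.92 / (4.60 × 4.63)
  = -13.92 / 21.2980 ≈ -0.654

-0.654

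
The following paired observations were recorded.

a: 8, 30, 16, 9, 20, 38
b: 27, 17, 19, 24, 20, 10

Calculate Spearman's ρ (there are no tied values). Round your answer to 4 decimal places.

Rank a: 1, 5, 3, 2, 4, 6
Rank b: 6, 2, 3, 5, 4, 1
d = rank(a) − rank(b): -5, 3, 0, -3, 0, 5; Σd² = 68
ρ = 1 − 6Σd² / [n(n²−1)] = 1 − 6×68 / (6×35) = 1 − 408/210 ≈ -0.9429

-0.9429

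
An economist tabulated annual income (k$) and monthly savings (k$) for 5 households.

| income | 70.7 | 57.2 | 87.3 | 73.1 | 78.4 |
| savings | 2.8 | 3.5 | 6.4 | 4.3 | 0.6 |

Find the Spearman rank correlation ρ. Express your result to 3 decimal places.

Rank income: 2, 1, 5, 3, 4
Rank savings: 2, 3, 5, 4, 1
d = rank(income) − rank(savings): 0, -2, 0, -1, 3; Σd² = 14
ρ = 1 − 6Σd² / [n(n²−1)] = 1 − 6×14 / (5×24) = 1 − 84/120 ≈ 0.300

0.300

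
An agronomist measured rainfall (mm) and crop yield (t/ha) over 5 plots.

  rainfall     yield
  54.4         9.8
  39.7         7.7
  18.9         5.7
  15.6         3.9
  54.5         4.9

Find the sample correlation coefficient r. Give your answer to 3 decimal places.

n = 5, Σx = 183.1, Σy = 32, Σx² = 8106.27, Σy² = 227.04, Σxy = 1274.43
nΣxy − ΣxΣy = 6372.15 − 5859.2 = 512.95
nΣx² − (Σx)² = 40531.35 − 33525.61 = 7005.74; nΣy² − (Σy)² = 1135.2 − 1024 = 111.2
r = 512.95 / √(7005.74 × 111.2) = 512.95 / 882.6315 ≈ 0.581

0.581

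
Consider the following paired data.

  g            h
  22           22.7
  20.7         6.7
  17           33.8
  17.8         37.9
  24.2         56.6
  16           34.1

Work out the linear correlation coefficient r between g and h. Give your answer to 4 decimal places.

0.1515

n = 6, Σg = 117.7, Σh = 191.8, Σg² = 2359.97, Σh² = 7505.4, Σgh = 3802.63
nΣgh − ΣgΣh = 22815.78 − 22574.86 = 240.92
nΣg² − (Σg)² = 14159.82 − 13853.29 = 306.53; nΣh² − (Σh)² = 45032.4 − 36787.24 = 8245.16
r = 240.92 / √(306.53 × 8245.16) = 240.92 / 1589.7764 ≈ 0.1515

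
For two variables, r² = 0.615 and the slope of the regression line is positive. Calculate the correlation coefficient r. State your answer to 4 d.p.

|r| = √0.615 = 0.7842
The association is positive, so r = 0.7842.

0.7842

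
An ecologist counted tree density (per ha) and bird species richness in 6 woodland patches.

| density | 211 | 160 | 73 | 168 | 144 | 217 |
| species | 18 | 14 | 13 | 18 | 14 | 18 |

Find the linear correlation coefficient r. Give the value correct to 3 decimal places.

n = 6, Σx = 973, Σy = 95, Σx² = 171499, Σy² = 1533, Σxy = 15933
nΣxy − ΣxΣy = 95598 − 92435 = 3163
nΣx² − (Σx)² = 1028994 − 946729 = 82265; nΣy² − (Σy)² = 9198 − 9025 = 173
r = 3163 / √(82265 × 173) = 3163 / 3772.5118 ≈ 0.838

0.838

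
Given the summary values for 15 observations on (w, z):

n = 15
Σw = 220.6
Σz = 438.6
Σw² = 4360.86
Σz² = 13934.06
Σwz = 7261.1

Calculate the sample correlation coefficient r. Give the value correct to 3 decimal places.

r = (nΣwz − ΣwΣz) / √[(nΣw² − (Σw)²)(nΣz² − (Σz)²)]
Numerator: 15×7261.1 − 220.6×438.6 = 12161.34
Denominator: √[(65412.9 − 48664.36)(209010.9 − 192369.96)] = √[16748.54 × 16640.94] = 16694.6533
r = 12161.34 / 16694.6533 ≈ 0.728

0.728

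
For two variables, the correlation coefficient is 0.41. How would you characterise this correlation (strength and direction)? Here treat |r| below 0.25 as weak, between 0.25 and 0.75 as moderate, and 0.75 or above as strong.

r = 0.41 > 0 so the relationship is positive.
|r| = 0.41, which falls in the moderate range.

moderate positive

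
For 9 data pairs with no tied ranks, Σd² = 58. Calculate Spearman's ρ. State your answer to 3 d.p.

0.517

ρ = 1 − 6Σd² / [n(n²−1)] = 1 − 6×58 / (9×80)
  = 1 − 348/720 = 1 − 0.4833 ≈ 0.517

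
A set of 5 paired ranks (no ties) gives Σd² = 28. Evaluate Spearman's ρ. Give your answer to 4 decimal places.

ρ = 1 − 6Σd² / [n(n²−1)] = 1 − 6×28 / (5×24)
  = 1 − 168/120 = 1 − 1.40000 ≈ -0.4000

-0.4000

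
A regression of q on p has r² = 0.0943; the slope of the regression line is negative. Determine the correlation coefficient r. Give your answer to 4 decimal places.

|r| = √0.0943 = 0.3071
The association is negative, so r = −0.3071.

-0.3071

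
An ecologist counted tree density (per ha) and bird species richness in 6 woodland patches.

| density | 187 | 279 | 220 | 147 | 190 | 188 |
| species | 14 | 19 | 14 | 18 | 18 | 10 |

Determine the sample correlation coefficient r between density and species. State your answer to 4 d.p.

0.2280

n = 6, Σx = 1211, Σy = 93, Σx² = 254263, Σy² = 1501, Σxy = 18945
nΣxy − ΣxΣy = 113670 − 112623 = 1047
nΣx² − (Σx)² = 1525578 − 1466521 = 59057; nΣy² − (Σy)² = 9006 − 8649 = 357
r = 1047 / √(59057 × 357) = 1047 / 4591.6608 ≈ 0.2280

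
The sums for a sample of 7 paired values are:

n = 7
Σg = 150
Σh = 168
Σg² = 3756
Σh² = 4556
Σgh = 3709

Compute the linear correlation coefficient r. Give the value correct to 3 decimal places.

0.205

r = (nΣgh − ΣgΣh) / √[(nΣg² − (Σg)²)(nΣh² − (Σh)²)]
Numerator: 7×3709 − 150×168 = 763
Denominator: √[(26292 − 22500)(31892 − 28224)] = √[3792 × 3668] = 3729.4847
r = 763 / 3729.4847 ≈ 0.205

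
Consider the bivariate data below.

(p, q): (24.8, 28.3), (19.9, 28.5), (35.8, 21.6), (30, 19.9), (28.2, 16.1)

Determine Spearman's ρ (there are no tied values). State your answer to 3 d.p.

-0.600

Rank p: 2, 1, 5, 4, 3
Rank q: 4, 5, 3, 2, 1
d = rank(p) − rank(q): -2, -4, 2, 2, 2; Σd² = 32
ρ = 1 − 6Σd² / [n(n²−1)] = 1 − 6×32 / (5×24) = 1 − 192/120 ≈ -0.600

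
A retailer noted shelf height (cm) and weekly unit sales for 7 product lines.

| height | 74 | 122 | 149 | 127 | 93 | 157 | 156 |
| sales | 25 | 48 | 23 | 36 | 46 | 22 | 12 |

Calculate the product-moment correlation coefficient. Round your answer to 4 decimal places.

-0.4961

n = 7, Σx = 878, Σy = 212, Σx² = 116324, Σy² = 7498, Σxy = 25309
nΣxy − ΣxΣy = 177163 − 186136 = -8973
nΣx² − (Σx)² = 814268 − 770884 = 43384; nΣy² − (Σy)² = 52486 − 44944 = 7542
r = -8973 / √(43384 × 7542) = -8973 / 18088.7293 ≈ -0.4961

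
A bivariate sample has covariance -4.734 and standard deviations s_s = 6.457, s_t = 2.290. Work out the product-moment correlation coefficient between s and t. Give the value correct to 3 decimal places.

-0.320

r = Cov(s,t) / (s_s · s_t) = -4.734 / (6.457 × 2.290)
  = -4.734 / 14.7865 ≈ -0.320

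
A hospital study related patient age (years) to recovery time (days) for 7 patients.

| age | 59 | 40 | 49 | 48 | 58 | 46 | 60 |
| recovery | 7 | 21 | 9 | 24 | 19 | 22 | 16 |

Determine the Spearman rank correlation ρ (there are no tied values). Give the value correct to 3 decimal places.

-0.679

Rank age: 6, 1, 4, 3, 5, 2, 7
Rank recovery: 1, 5, 2, 7, 4, 6, 3
d = rank(age) − rank(recovery): 5, -4, 2, -4, 1, -4, 4; Σd² = 94
ρ = 1 − 6Σd² / [n(n²−1)] = 1 − 6×94 / (7×48) = 1 − 564/336 ≈ -0.679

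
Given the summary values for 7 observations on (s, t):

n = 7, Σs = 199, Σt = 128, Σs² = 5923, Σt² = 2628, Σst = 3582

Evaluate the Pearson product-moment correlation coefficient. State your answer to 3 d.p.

-0.206

r = (nΣst − ΣsΣt) / √[(nΣs² − (Σs)²)(nΣt² − (Σt)²)]
Numerator: 7×3582 − 199×128 = -398
Denominator: √[(41461 − 39601)(18396 − 16384)] = √[1860 × 2012] = 1934.5077
r = -398 / 1934.5077 ≈ -0.206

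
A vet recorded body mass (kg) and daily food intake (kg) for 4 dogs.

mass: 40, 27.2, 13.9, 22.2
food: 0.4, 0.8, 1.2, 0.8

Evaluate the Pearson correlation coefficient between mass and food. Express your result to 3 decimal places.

-0.975

n = 4, Σx = 103.3, Σy = 3.2, Σx² = 3025.89, Σy² = 2.88, Σxy = 72.2
nΣxy − ΣxΣy = 288.8 − 330.56 = -41.76
nΣx² − (Σx)² = 12103.56 − 10670.89 = 1432.67; nΣy² − (Σy)² = 11.52 − 10.24 = 1.28
r = -41.76 / √(1432.67 × 1.28) = -41.76 / 42.8231 ≈ -0.975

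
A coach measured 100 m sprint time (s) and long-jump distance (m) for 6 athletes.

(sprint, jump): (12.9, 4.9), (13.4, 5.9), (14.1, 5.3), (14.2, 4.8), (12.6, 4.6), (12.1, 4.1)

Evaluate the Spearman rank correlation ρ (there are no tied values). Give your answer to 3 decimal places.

0.600

Rank sprint: 3, 4, 5, 6, 2, 1
Rank jump: 4, 6, 5, 3, 2, 1
d = rank(sprint) − rank(jump): -1, -2, 0, 3, 0, 0; Σd² = 14
ρ = 1 − 6Σd² / [n(n²−1)] = 1 − 6×14 / (6×35) = 1 − 84/210 ≈ 0.600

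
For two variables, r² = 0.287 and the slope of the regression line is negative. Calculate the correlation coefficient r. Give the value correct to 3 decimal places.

-0.536

|r| = √0.287 = 0.536
The association is negative, so r = −0.536.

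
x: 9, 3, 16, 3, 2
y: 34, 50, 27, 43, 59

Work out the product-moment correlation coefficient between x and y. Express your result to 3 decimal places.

-0.900

n = 5, Σx = 33, Σy = 213, Σx² = 359, Σy² = 9715, Σxy = 1135
nΣxy − ΣxΣy = 5675 − 7029 = -1354
nΣx² − (Σx)² = 1795 − 1089 = 706; nΣy² − (Σy)² = 48575 − 45369 = 3206
r = -1354 / √(706 × 3206) = -1354 / 1504.4720 ≈ -0.900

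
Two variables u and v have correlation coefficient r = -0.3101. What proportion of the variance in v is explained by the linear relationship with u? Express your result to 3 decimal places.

0.096

r² = (-0.3101)² = 0.096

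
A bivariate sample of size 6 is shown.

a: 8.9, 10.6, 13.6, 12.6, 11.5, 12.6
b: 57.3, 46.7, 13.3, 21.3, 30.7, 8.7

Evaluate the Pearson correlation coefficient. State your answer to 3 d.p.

-0.950

n = 6, Σa = 69.8, Σb = 178, Σa² = 826.3, Σb² = 7112.94, Σab = 1916.92
nΣab − ΣaΣb = 11501.52 − 12424.4 = -922.88
nΣa² − (Σa)² = 4957.8 − 4872.04 = 85.76; nΣb² − (Σb)² = 42677.64 − 31684 = 10993.64
r = -922.88 / √(85.76 × 10993.64) = -922.88 / 970.9864 ≈ -0.950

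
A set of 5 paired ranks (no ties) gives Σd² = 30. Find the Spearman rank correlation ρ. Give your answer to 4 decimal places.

-0.5000

ρ = 1 − 6Σd² / [n(n²−1)] = 1 − 6×30 / (5×24)
  = 1 − 180/120 = 1 − 1.50000 ≈ -0.5000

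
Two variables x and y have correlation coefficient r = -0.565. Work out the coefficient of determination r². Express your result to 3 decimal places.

0.319

r² = (-0.565)² = 0.319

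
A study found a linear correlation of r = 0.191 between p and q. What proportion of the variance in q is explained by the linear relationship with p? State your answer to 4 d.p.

0.0365

r² = (0.191)² = 0.0365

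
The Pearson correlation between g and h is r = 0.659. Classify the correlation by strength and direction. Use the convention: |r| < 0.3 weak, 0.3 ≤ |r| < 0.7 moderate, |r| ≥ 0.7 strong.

r = 0.659 > 0 so the relationship is positive.
|r| = 0.659, which falls in the moderate range.

moderate positive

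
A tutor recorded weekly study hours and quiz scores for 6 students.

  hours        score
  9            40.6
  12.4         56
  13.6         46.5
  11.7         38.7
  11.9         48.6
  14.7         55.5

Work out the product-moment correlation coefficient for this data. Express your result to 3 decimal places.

0.659

n = 6, Σx = 73.3, Σy = 285.9, Σx² = 914.31, Σy² = 13886.51, Σxy = 3539.18
nΣxy − ΣxΣy = 21235.08 − 20956.47 = 278.61
nΣx² − (Σx)² = 5485.86 − 5372.89 = 112.97; nΣy² − (Σy)² = 83319.06 − 81738.81 = 1580.25
r = 278.61 / √(112.97 × 1580.25) = 278.61 / 422.5173 ≈ 0.659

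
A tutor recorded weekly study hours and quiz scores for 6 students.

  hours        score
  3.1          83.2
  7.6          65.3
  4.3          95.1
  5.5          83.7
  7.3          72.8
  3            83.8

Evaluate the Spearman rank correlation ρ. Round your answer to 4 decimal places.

Rank hours: 2, 6, 3, 4, 5, 1
Rank score: 3, 1, 6, 4, 2, 5
d = rank(hours) − rank(score): -1, 5, -3, 0, 3, -4; Σd² = 60
ρ = 1 − 6Σd² / [n(n²−1)] = 1 − 6×60 / (6×35) = 1 − 360/210 ≈ -0.7143

-0.7143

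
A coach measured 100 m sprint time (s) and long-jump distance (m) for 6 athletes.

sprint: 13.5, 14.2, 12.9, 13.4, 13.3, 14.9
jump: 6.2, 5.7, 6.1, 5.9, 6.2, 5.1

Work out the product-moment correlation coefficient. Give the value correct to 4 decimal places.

n = 6, Σx = 82.2, Σy = 35.2, Σx² = 1128.76, Σy² = 207.4, Σxy = 480.84
nΣxy − ΣxΣy = 2885.04 − 2893.44 = -8.4
nΣx² − (Σx)² = 6772.56 − 6756.84 = 15.72; nΣy² − (Σy)² = 1244.4 − 1239.04 = 5.36
r = -8.4 / √(15.72 × 5.36) = -8.4 / 9.1793 ≈ -0.9151

-0.9151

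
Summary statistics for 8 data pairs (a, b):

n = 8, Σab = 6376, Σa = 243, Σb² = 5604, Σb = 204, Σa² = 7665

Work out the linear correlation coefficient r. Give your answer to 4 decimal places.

r = (nΣab − ΣaΣb) / √[(nΣa² − (Σa)²)(nΣb² − (Σb)²)]
Numerator: 8×6376 − 243×204 = 1436
Denominator: √[(61320 − 59049)(44832 − 41616)] = √[2271 × 3216] = 2702.5055
r = 1436 / 2702.5055 ≈ 0.5314

0.5314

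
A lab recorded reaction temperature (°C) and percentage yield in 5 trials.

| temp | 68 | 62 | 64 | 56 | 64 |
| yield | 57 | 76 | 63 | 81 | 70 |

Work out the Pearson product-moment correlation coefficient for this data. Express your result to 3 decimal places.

-0.919

n = 5, Σx = 314, Σy = 347, Σx² = 19796, Σy² = 24455, Σxy = 21636
nΣxy − ΣxΣy = 108180 − 108958 = -778
nΣx² − (Σx)² = 98980 − 98596 = 384; nΣy² − (Σy)² = 122275 − 120409 = 1866
r = -778 / √(384 × 1866) = -778 / 846.4892 ≈ -0.919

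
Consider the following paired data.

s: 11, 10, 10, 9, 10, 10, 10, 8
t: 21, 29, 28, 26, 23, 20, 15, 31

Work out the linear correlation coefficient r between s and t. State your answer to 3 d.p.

-0.564

n = 8, Σs = 78, Σt = 193, Σs² = 766, Σt² = 4857, Σst = 1863
nΣst − ΣsΣt = 14904 − 15054 = -150
nΣs² − (Σs)² = 6128 − 6084 = 44; nΣt² − (Σt)² = 38856 − 37249 = 1607
r = -150 / √(44 × 1607) = -150 / 265.9098 ≈ -0.564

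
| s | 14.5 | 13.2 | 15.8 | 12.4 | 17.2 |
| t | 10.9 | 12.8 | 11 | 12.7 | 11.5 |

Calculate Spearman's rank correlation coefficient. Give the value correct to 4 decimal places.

-0.5000

Rank s: 3, 2, 4, 1, 5
Rank t: 1, 5, 2, 4, 3
d = rank(s) − rank(t): 2, -3, 2, -3, 2; Σd² = 30
ρ = 1 − 6Σd² / [n(n²−1)] = 1 − 6×30 / (5×24) = 1 − 180/120 ≈ -0.5000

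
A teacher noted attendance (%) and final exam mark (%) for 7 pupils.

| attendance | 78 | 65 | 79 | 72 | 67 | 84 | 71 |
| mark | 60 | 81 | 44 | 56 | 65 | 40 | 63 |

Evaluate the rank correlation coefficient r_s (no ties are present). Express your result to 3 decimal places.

-0.964

Rank attendance: 5, 1, 6, 4, 2, 7, 3
Rank mark: 4, 7, 2, 3, 6, 1, 5
d = rank(attendance) − rank(mark): 1, -6, 4, 1, -4, 6, -2; Σd² = 110
ρ = 1 − 6Σd² / [n(n²−1)] = 1 − 6×110 / (7×48) = 1 − 660/336 ≈ -0.964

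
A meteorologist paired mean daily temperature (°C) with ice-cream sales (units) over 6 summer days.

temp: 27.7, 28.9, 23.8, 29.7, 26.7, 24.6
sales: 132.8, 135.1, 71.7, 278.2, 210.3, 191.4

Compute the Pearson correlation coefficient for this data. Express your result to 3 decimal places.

0.533

n = 6, Σx = 161.4, Σy = 1019.5, Σx² = 4369.08, Σy² = 199284.03, Σxy = 27875.4
nΣxy − ΣxΣy = 167252.4 − 164547.3 = 2705.1
nΣx² − (Σx)² = 26214.48 − 26049.96 = 164.52; nΣy² − (Σy)² = 1195704.18 − 1039380.25 = 156323.93
r = 2705.1 / √(164.52 × 156323.93) = 2705.1 / 5071.3325 ≈ 0.533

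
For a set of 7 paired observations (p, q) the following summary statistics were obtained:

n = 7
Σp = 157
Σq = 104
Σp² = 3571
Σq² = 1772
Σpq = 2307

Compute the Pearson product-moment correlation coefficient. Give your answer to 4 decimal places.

r = (nΣpq − ΣpΣq) / √[(nΣp² − (Σp)²)(nΣq² − (Σq)²)]
Numerator: 7×2307 − 157×104 = -179
Denominator: √[(24997 − 24649)(12404 − 10816)] = √[348 × 1588] = 743.3868
r = -179 / 743.3868 ≈ -0.2408

-0.2408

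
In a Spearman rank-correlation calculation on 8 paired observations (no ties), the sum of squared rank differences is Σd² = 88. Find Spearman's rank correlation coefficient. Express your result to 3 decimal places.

ρ = 1 − 6Σd² / [n(n²−1)] = 1 − 6×88 / (8×63)
  = 1 − 528/504 = 1 − 1.0476 ≈ -0.048

-0.048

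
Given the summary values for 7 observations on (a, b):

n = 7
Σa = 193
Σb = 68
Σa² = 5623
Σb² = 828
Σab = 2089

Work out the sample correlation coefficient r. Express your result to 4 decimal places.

r = (nΣab − ΣaΣb) / √[(nΣa² − (Σa)²)(nΣb² − (Σb)²)]
Numerator: 7×2089 − 193×68 = 1499
Denominator: √[(39361 − 37249)(5796 − 4624)] = √[2112 × 1172] = 1573.2972
r = 1499 / 1573.2972 ≈ 0.9528

0.9528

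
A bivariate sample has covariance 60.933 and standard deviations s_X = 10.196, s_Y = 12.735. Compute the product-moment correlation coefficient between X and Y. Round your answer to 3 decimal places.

0.469

r = Cov(X,Y) / (s_X · s_Y) = 60.933 / (10.196 × 12.735)
  = 60.933 / 129.8461 ≈ 0.469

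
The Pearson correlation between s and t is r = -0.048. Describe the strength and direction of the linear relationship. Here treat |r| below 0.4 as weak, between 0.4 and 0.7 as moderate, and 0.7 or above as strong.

r = -0.048 < 0 so the relationship is negative.
|r| = 0.048, which falls in the weak range.

weak negative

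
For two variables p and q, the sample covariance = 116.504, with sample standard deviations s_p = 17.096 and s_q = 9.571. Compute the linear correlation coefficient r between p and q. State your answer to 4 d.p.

0.7120

r = Cov(p,q) / (s_p · s_q) = 116.504 / (17.096 × 9.571)
  = 116.504 / 163.6258 ≈ 0.7120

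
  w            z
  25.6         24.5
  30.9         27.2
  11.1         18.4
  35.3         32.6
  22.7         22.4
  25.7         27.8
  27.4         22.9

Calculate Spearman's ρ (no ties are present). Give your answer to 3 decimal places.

Rank w: 3, 6, 1, 7, 2, 4, 5
Rank z: 4, 5, 1, 7, 2, 6, 3
d = rank(w) − rank(z): -1, 1, 0, 0, 0, -2, 2; Σd² = 10
ρ = 1 − 6Σd² / [n(n²−1)] = 1 − 6×10 / (7×48) = 1 − 60/336 ≈ 0.821

0.821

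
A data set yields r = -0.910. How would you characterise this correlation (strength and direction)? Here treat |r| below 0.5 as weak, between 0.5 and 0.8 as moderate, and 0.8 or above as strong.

r = -0.910 < 0 so the relationship is negative.
|r| = 0.910, which falls in the strong range.

strong negative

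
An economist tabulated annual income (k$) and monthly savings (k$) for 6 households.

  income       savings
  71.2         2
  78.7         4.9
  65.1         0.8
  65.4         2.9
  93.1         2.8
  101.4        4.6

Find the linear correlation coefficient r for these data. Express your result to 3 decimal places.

n = 6, Σx = 474.9, Σy = 18, Σx² = 38727.87, Σy² = 66.06, Σxy = 1496.89
nΣxy − ΣxΣy = 8981.34 − 8548.2 = 433.14
nΣx² − (Σx)² = 232367.22 − 225530.01 = 6837.21; nΣy² − (Σy)² = 396.36 − 324 = 72.36
r = 433.14 / √(6837.21 × 72.36) = 433.14 / 703.3779 ≈ 0.616

0.616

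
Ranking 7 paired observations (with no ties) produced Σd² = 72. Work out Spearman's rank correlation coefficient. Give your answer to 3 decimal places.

-0.286

ρ = 1 − 6Σd² / [n(n²−1)] = 1 − 6×72 / (7×48)
  = 1 − 432/336 = 1 − 1.2857 ≈ -0.286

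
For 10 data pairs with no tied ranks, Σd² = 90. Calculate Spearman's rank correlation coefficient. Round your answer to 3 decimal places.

ρ = 1 − 6Σd² / [n(n²−1)] = 1 − 6×90 / (10×99)
  = 1 − 540/990 = 1 − 0.5455 ≈ 0.455

0.455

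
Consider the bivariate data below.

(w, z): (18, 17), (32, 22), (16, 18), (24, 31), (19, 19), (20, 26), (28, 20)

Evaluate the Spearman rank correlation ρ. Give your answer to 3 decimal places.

0.679

Rank w: 2, 7, 1, 5, 3, 4, 6
Rank z: 1, 5, 2, 7, 3, 6, 4
d = rank(w) − rank(z): 1, 2, -1, -2, 0, -2, 2; Σd² = 18
ρ = 1 − 6Σd² / [n(n²−1)] = 1 − 6×18 / (7×48) = 1 − 108/336 ≈ 0.679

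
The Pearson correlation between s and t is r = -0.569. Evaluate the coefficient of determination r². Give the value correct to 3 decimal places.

r² = (-0.569)² = 0.324

0.324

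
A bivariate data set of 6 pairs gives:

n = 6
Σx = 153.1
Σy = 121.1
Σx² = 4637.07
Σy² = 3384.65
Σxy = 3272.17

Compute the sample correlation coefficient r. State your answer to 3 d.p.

0.220

r = (nΣxy − ΣxΣy) / √[(nΣx² − (Σx)²)(nΣy² − (Σy)²)]
Numerator: 6×3272.17 − 153.1×121.1 = 1092.61
Denominator: √[(27822.42 − 23439.61)(20307.9 − 14665.21)] = √[4382.81 × 5642.69] = 4973.0110
r = 1092.61 / 4973.0110 ≈ 0.220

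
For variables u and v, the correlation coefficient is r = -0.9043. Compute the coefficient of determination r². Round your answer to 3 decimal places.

r² = (-0.9043)² = 0.818

0.818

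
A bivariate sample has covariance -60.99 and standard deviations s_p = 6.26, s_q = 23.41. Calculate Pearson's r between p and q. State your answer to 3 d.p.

r = Cov(p,q) / (s_p · s_q) = -60.99 / (6.26 × 23.41)
  = -60.99 / 146.5466 ≈ -0.416

-0.416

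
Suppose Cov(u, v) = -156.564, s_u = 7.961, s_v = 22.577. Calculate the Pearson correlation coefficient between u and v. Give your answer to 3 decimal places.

r = Cov(u,v) / (s_u · s_v) = -156.564 / (7.961 × 22.577)
  = -156.564 / 179.7355 ≈ -0.871

-0.871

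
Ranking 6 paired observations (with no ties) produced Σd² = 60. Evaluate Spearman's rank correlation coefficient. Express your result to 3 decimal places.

ρ = 1 − 6Σd² / [n(n²−1)] = 1 − 6×60 / (6×35)
  = 1 − 360/210 = 1 − 1.7143 ≈ -0.714

-0.714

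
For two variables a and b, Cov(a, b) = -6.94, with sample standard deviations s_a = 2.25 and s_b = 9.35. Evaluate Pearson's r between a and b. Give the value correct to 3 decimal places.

-0.330

r = Cov(a,b) / (s_a · s_b) = -6.94 / (2.25 × 9.35)
  = -6.94 / 21.0375 ≈ -0.330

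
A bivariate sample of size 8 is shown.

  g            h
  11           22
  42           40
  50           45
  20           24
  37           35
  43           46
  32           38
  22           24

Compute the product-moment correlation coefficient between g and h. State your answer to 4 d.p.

0.9513

n = 8, Σg = 257, Σh = 274, Σg² = 9511, Σh² = 10046, Σgh = 9669
nΣgh − ΣgΣh = 77352 − 70418 = 6934
nΣg² − (Σg)² = 76088 − 66049 = 10039; nΣh² − (Σh)² = 80368 − 75076 = 5292
r = 6934 / √(10039 × 5292) = 6934 / 7288.7851 ≈ 0.9513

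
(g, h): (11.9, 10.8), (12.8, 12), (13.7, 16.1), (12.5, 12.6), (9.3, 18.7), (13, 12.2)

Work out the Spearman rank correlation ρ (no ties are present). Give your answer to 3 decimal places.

-0.029

Rank g: 2, 4, 6, 3, 1, 5
Rank h: 1, 2, 5, 4, 6, 3
d = rank(g) − rank(h): 1, 2, 1, -1, -5, 2; Σd² = 36
ρ = 1 − 6Σd² / [n(n²−1)] = 1 − 6×36 / (6×35) = 1 − 216/210 ≈ -0.029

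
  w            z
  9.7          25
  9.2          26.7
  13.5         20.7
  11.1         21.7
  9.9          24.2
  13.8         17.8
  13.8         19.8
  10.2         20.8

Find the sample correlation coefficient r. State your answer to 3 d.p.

-0.859

n = 8, Σw = 91.2, Σz = 176.7, Σw² = 1067.12, Σz² = 3964.43, Σwz = 1979.08
nΣwz − ΣwΣz = 15832.64 − 16115.04 = -282.4
nΣw² − (Σw)² = 8536.96 − 8317.44 = 219.52; nΣz² − (Σz)² = 31715.44 − 31222.89 = 492.55
r = -282.4 / √(219.52 × 492.55) = -282.4 / 328.8230 ≈ -0.859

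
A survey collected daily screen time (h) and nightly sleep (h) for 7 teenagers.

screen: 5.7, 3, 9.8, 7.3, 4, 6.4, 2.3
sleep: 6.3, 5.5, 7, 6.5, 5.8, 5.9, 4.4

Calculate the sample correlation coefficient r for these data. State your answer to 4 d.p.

0.9043

n = 7, Σx = 38.5, Σy = 41.4, Σx² = 253.07, Σy² = 249, Σxy = 239.54
nΣxy − ΣxΣy = 1676.78 − 1593.9 = 82.88
nΣx² − (Σx)² = 1771.49 − 1482.25 = 289.24; nΣy² − (Σy)² = 1743 − 1713.96 = 29.04
r = 82.88 / √(289.24 × 29.04) = 82.88 / 91.6489 ≈ 0.9043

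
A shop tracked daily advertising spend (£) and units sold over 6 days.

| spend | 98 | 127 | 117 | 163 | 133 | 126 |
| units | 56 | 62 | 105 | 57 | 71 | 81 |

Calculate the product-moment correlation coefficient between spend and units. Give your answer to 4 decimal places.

n = 6, Σx = 764, Σy = 432, Σx² = 99556, Σy² = 32856, Σxy = 54587
nΣxy − ΣxΣy = 327522 − 330048 = -2526
nΣx² − (Σx)² = 597336 − 583696 = 13640; nΣy² − (Σy)² = 197136 − 186624 = 10512
r = -2526 / √(13640 × 10512) = -2526 / 11974.2925 ≈ -0.2110

-0.2110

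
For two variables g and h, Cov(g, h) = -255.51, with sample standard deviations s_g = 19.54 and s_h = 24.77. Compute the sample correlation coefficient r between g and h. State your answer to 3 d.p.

r = Cov(g,h) / (s_g · s_h) = -255.51 / (19.54 × 24.77)
  = -255.51 / 484.0058 ≈ -0.528

-0.528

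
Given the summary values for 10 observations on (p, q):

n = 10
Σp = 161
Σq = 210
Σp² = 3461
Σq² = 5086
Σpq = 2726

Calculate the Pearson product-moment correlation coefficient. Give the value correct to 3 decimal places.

r = (nΣpq − ΣpΣq) / √[(nΣp² − (Σp)²)(nΣq² − (Σq)²)]
Numerator: 10×2726 − 161×210 = -6550
Denominator: √[(34610 − 25921)(50860 − 44100)] = √[8689 × 6760] = 7664.0485
r = -6550 / 7664.0485 ≈ -0.855

-0.855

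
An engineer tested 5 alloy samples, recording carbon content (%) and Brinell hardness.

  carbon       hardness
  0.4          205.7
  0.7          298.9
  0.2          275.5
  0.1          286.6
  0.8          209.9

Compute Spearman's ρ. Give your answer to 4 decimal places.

-0.2000

Rank carbon: 3, 4, 2, 1, 5
Rank hardness: 1, 5, 3, 4, 2
d = rank(carbon) − rank(hardness): 2, -1, -1, -3, 3; Σd² = 24
ρ = 1 − 6Σd² / [n(n²−1)] = 1 − 6×24 / (5×24) = 1 − 144/120 ≈ -0.2000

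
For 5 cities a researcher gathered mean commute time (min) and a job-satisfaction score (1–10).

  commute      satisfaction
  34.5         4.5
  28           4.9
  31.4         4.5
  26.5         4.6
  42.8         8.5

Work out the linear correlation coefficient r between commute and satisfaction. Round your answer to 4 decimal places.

0.8473

n = 5, Σx = 163.2, Σy = 27, Σx² = 5494.3, Σy² = 157.92, Σxy = 919.45
nΣxy − ΣxΣy = 4597.25 − 4406.4 = 190.85
nΣx² − (Σx)² = 27471.5 − 26634.24 = 837.26; nΣy² − (Σy)² = 789.6 − 729 = 60.6
r = 190.85 / √(837.26 × 60.6) = 190.85 / 225.2509 ≈ 0.8473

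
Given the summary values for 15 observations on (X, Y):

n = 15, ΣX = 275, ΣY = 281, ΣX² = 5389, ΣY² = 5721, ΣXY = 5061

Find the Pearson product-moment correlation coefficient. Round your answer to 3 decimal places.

-0.228

r = (nΣXY − ΣXΣY) / √[(nΣX² − (ΣX)²)(nΣY² − (ΣY)²)]
Numerator: 15×5061 − 275×281 = -1360
Denominator: √[(80835 − 75625)(85815 − 78961)] = √[5210 × 6854] = 5975.7292
r = -1360 / 5975.7292 ≈ -0.228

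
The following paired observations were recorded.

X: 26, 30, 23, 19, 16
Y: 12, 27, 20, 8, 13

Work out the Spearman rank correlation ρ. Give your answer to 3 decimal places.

0.500

Rank X: 4, 5, 3, 2, 1
Rank Y: 2, 5, 4, 1, 3
d = rank(X) − rank(Y): 2, 0, -1, 1, -2; Σd² = 10
ρ = 1 − 6Σd² / [n(n²−1)] = 1 − 6×10 / (5×24) = 1 − 60/120 ≈ 0.500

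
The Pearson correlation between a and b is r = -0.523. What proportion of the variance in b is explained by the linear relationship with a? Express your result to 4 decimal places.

0.2735

r² = (-0.523)² = 0.2735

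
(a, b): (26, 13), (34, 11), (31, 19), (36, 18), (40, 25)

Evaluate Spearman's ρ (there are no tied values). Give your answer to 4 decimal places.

Rank a: 1, 3, 2, 4, 5
Rank b: 2, 1, 4, 3, 5
d = rank(a) − rank(b): -1, 2, -2, 1, 0; Σd² = 10
ρ = 1 − 6Σd² / [n(n²−1)] = 1 − 6×10 / (5×24) = 1 − 60/120 ≈ 0.5000

0.5000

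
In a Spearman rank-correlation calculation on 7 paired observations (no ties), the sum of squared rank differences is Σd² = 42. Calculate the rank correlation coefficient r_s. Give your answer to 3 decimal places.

0.250

ρ = 1 − 6Σd² / [n(n²−1)] = 1 − 6×42 / (7×48)
  = 1 − 252/336 = 1 − 0.7500 ≈ 0.250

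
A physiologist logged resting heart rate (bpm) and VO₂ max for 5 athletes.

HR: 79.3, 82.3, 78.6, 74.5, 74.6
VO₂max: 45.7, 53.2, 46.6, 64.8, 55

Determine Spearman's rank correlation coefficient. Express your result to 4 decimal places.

Rank HR: 4, 5, 3, 1, 2
Rank VO₂max: 1, 3, 2, 5, 4
d = rank(HR) − rank(VO₂max): 3, 2, 1, -4, -2; Σd² = 34
ρ = 1 − 6Σd² / [n(n²−1)] = 1 − 6×34 / (5×24) = 1 − 204/120 ≈ -0.7000

-0.7000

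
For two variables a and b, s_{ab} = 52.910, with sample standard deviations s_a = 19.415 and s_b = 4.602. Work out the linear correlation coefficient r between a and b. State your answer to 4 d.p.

0.5922

r = Cov(a,b) / (s_a · s_b) = 52.910 / (19.415 × 4.602)
  = 52.910 / 89.3478 ≈ 0.5922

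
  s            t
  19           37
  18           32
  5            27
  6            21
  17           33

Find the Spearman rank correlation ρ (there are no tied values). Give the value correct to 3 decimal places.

0.800

Rank s: 5, 4, 1, 2, 3
Rank t: 5, 3, 2, 1, 4
d = rank(s) − rank(t): 0, 1, -1, 1, -1; Σd² = 4
ρ = 1 − 6Σd² / [n(n²−1)] = 1 − 6×4 / (5×24) = 1 − 24/120 ≈ 0.800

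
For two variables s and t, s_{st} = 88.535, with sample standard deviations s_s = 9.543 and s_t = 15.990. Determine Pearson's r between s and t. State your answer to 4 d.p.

0.5802

r = Cov(s,t) / (s_s · s_t) = 88.535 / (9.543 × 15.990)
  = 88.535 / 152.5926 ≈ 0.5802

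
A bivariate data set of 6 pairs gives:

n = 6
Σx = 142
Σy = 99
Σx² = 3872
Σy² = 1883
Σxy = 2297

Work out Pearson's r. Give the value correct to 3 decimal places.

-0.129

r = (nΣxy − ΣxΣy) / √[(nΣx² − (Σx)²)(nΣy² − (Σy)²)]
Numerator: 6×2297 − 142×99 = -276
Denominator: √[(23232 − 20164)(11298 − 9801)] = √[3068 × 1497] = 2143.0810
r = -276 / 2143.0810 ≈ -0.129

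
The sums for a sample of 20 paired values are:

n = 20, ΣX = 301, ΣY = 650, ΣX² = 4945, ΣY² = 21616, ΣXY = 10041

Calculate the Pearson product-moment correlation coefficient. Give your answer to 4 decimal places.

0.5727

r = (nΣXY − ΣXΣY) / √[(nΣX² − (ΣX)²)(nΣY² − (ΣY)²)]
Numerator: 20×10041 − 301×650 = 5170
Denominator: √[(98900 − 90601)(432320 − 422500)] = √[8299 × 9820] = 9027.5235
r = 5170 / 9027.5235 ≈ 0.5727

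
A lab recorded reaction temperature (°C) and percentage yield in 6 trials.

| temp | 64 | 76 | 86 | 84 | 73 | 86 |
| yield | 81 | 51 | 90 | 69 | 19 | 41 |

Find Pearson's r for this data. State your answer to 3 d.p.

n = 6, Σx = 469, Σy = 351, Σx² = 37049, Σy² = 24065, Σxy = 27509
nΣxy − ΣxΣy = 165054 − 164619 = 435
nΣx² − (Σx)² = 222294 − 219961 = 2333; nΣy² − (Σy)² = 144390 − 123201 = 21189
r = 435 / √(2333 × 21189) = 435 / 7030.9272 ≈ 0.062

0.062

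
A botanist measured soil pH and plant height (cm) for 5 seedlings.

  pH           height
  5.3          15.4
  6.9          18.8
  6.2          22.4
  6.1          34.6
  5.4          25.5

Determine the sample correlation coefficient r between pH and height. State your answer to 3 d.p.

n = 5, Σx = 29.9, Σy = 116.7, Σx² = 180.51, Σy² = 2939.77, Σxy = 698.98
nΣxy − ΣxΣy = 3494.9 − 3489.33 = 5.57
nΣx² − (Σx)² = 902.55 − 894.01 = 8.54; nΣy² − (Σy)² = 14698.85 − 13618.89 = 1079.96
r = 5.57 / √(8.54 × 1079.96) = 5.57 / 96.0357 ≈ 0.058

0.058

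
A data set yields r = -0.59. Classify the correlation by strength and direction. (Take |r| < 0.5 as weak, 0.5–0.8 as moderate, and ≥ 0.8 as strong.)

r = -0.59 < 0 so the relationship is negative.
|r| = 0.59, which falls in the moderate range.

moderate negative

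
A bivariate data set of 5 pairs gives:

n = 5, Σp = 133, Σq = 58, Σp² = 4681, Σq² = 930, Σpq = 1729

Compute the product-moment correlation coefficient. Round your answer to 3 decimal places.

0.343

r = (nΣpq − ΣpΣq) / √[(nΣp² − (Σp)²)(nΣq² − (Σq)²)]
Numerator: 5×1729 − 133×58 = 931
Denominator: √[(23405 − 17689)(4650 − 3364)] = √[5716 × 1286] = 2711.2315
r = 931 / 2711.2315 ≈ 0.343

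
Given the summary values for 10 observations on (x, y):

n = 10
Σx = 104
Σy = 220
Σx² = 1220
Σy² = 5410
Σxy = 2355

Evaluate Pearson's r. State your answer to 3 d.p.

r = (nΣxy − ΣxΣy) / √[(nΣx² − (Σx)²)(nΣy² − (Σy)²)]
Numerator: 10×2355 − 104×220 = 670
Denominator: √[(12200 − 10816)(54100 − 48400)] = √[1384 × 5700] = 2808.7008
r = 670 / 2808.7008 ≈ 0.239

0.239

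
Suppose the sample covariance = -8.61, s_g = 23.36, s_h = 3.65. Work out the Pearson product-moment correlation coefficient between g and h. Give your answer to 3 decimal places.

-0.101

r = Cov(g,h) / (s_g · s_h) = -8.61 / (23.36 × 3.65)
  = -8.61 / 85.2640 ≈ -0.101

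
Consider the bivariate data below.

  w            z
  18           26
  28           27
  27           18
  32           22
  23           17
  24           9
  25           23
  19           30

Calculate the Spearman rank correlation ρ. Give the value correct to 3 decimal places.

Rank w: 1, 7, 6, 8, 3, 4, 5, 2
Rank z: 6, 7, 3, 4, 2, 1, 5, 8
d = rank(w) − rank(z): -5, 0, 3, 4, 1, 3, 0, -6; Σd² = 96
ρ = 1 − 6Σd² / [n(n²−1)] = 1 − 6×96 / (8×63) = 1 − 576/504 ≈ -0.143

-0.143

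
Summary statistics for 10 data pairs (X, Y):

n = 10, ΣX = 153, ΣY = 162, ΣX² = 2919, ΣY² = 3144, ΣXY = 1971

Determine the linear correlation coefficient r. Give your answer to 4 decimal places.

r = (nΣXY − ΣXΣY) / √[(nΣX² − (ΣX)²)(nΣY² − (ΣY)²)]
Numerator: 10×1971 − 153×162 = -5076
Denominator: √[(29190 − 23409)(31440 − 26244)] = √[5781 × 5196] = 5480.7003
r = -5076 / 5480.7003 ≈ -0.9262

-0.9262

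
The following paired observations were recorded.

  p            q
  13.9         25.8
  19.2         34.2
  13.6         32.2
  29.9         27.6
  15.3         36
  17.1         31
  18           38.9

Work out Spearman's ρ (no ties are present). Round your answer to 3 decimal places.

0.107

Rank p: 2, 6, 1, 7, 3, 4, 5
Rank q: 1, 5, 4, 2, 6, 3, 7
d = rank(p) − rank(q): 1, 1, -3, 5, -3, 1, -2; Σd² = 50
ρ = 1 − 6Σd² / [n(n²−1)] = 1 − 6×50 / (7×48) = 1 − 300/336 ≈ 0.107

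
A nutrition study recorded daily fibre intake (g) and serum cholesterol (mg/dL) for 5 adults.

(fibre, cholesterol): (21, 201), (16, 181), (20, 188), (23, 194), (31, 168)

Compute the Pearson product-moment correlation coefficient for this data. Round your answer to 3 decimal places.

-0.511

n = 5, Σx = 111, Σy = 932, Σx² = 2587, Σy² = 174366, Σxy = 20547
nΣxy − ΣxΣy = 102735 − 103452 = -717
nΣx² − (Σx)² = 12935 − 12321 = 614; nΣy² − (Σy)² = 871830 − 868624 = 3206
r = -717 / √(614 × 3206) = -717 / 1403.0267 ≈ -0.511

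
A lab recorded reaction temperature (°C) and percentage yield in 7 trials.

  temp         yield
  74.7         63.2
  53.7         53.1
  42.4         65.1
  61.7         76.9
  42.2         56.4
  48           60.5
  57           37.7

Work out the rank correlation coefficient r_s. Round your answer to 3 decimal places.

Rank temp: 7, 4, 2, 6, 1, 3, 5
Rank yield: 5, 2, 6, 7, 3, 4, 1
d = rank(temp) − rank(yield): 2, 2, -4, -1, -2, -1, 4; Σd² = 46
ρ = 1 − 6Σd² / [n(n²−1)] = 1 − 6×46 / (7×48) = 1 − 276/336 ≈ 0.179

0.179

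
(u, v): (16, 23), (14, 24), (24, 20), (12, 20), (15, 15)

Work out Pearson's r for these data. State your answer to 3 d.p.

-0.053

n = 5, Σu = 81, Σv = 102, Σu² = 1397, Σv² = 2130, Σuv = 1649
nΣuv − ΣuΣv = 8245 − 8262 = -17
nΣu² − (Σu)² = 6985 − 6561 = 424; nΣv² − (Σv)² = 10650 − 10404 = 246
r = -17 / √(424 × 246) = -17 / 322.9613 ≈ -0.053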